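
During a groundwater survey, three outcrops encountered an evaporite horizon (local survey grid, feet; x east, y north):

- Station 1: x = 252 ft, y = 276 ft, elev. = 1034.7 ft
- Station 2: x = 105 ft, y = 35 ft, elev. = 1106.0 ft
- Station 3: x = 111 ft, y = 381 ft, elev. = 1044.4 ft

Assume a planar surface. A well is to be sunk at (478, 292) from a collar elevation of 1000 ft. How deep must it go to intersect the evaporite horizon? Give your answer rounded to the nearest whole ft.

13 ft

Let the plane be z = a·x + b·y + c.
Station 2−Station 1: −147a − 241b = 71.3;  Station 3−Station 1: −141a + 105b = 9.7.
Solving gives a = −0.19881, b = −0.17459.
Then c = 1034.7 − a·252 − b·276 = 1132.99.
At (478, 292): z_contact = −95.0 − 51.0 + 1132.99 = 987.0 ft.
Depth below ground = 1000 − 987.0 = 13 ft.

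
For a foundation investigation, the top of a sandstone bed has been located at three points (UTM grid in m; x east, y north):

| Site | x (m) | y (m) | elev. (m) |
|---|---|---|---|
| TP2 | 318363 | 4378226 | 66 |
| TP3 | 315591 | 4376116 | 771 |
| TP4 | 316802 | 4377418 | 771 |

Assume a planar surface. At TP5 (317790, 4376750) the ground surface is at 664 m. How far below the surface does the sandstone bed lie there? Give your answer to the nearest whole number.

1295 m

Two edge vectors: TP2→TP3 = (-2772, -2110, 705), TP2→TP4 = (-1561, -808, 705).
Normal n = (TP2→TP3) × (TP2→TP4) = (-917910, 853755, -1053934).
So ∂z/∂x = −n_x/n_z = −0.87093689 and ∂z/∂y = −n_y/n_z = 0.81006496.
Intercept c from TP2: 66 + 277274.08 − 3546647.45 = −3269307.37.
At (317790, 4376750): z_contact = −276775.0 + 3545451.8 − 3269307.37 = -630.6 m.
Depth below ground = 664 − (-630.6) = 1295 m.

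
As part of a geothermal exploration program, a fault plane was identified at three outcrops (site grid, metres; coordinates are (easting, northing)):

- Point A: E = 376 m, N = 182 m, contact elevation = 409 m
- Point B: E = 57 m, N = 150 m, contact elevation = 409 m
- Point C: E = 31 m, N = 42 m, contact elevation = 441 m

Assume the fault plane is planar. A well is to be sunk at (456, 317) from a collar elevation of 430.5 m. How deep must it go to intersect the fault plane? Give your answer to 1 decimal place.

Let the plane be z = a·E + b·N + c.
Point B−Point A: −319a − 32b = 0;  Point C−Point A: −345a − 140b = 32.
Solving gives a = 0.03046, b = −0.30363.
Then c = 409 − a·376 − b·182 = 452.81.
At (456, 317): z_contact = 13.89 − 96.25 + 452.81 = 370.45 m.
Depth below ground = 430.5 − 370.45 = 60.1 m.

60.1 m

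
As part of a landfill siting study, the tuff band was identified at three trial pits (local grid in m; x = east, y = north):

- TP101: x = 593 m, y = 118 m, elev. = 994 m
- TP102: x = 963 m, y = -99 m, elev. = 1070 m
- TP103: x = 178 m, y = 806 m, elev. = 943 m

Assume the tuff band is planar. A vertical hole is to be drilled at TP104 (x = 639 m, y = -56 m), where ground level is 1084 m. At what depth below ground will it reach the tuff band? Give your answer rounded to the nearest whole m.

92 m

Two edge vectors: TP101→TP102 = (370, -217, 76), TP101→TP103 = (-415, 688, -51).
Normal n = (TP101→TP102) × (TP101→TP103) = (-41221, -12670, 164505).
So ∂z/∂x = −n_x/n_z = 0.25058 and ∂z/∂y = −n_y/n_z = 0.07702.
Intercept c from TP101: 994 − 148.59 − 9.09 = 836.32.
At (639, -56): z_contact = 160.1 − 4.3 + 836.32 = 992.1 m.
Depth below ground = 1084 − 992.1 = 92 m.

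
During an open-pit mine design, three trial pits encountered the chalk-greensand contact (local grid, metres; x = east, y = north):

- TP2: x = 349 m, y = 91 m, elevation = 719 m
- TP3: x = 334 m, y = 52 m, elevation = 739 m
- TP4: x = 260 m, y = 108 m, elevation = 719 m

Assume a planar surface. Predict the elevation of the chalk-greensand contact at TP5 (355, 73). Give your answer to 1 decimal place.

727.1 m

Let the plane be z = a·x + b·y + c.
TP3−TP2: −15a − 39b = 20;  TP4−TP2: −89a + 17b = 0.
Solving gives a = −0.09125, b = −0.47772.
Then c = 719 − a·349 − b·91 = 794.32.
At (355, 73): z = −32.4 − 34.9 + 794.32 = 727.1 m.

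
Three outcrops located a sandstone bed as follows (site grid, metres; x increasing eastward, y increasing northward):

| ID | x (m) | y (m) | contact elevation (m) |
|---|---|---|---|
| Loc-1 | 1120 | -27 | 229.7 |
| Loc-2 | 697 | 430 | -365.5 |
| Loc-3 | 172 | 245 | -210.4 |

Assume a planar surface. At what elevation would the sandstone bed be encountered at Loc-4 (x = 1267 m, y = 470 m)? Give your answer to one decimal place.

-342.8 m

Two edge vectors: Loc-1→Loc-2 = (-423, 457, -595.2), Loc-1→Loc-3 = (-948, 272, -440.1).
Normal n = (Loc-1→Loc-2) × (Loc-1→Loc-3) = (-39231.3, 378087.3, 318180).
So ∂z/∂x = −n_x/n_z = 0.123299 and ∂z/∂y = −n_y/n_z = −1.188281.
Intercept c from Loc-1: 229.7 − 138.09 − 32.08 = 59.52.
At (1267, 470): z = 156.2 − 558.5 + 59.52 = -342.8 m.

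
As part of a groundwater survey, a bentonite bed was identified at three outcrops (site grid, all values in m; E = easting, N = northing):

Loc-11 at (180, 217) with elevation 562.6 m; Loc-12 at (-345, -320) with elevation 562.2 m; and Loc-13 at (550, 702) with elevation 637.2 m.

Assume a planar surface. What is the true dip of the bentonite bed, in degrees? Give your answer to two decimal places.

Let the plane be z = a·E + b·N + c.
Loc-12−Loc-11: −525a − 537b = −0.4;  Loc-13−Loc-11: 370a + 485b = 74.6.
Solving gives a = −0.71272, b = 0.69754.
Gradient magnitude |∇z| = √(a² + b²) = √(0.50798 + 0.48656) = 0.99727.
True dip = arctan(0.99727) = 44.92°, dipping toward SE (azimuth ≈ 134°).

44.92°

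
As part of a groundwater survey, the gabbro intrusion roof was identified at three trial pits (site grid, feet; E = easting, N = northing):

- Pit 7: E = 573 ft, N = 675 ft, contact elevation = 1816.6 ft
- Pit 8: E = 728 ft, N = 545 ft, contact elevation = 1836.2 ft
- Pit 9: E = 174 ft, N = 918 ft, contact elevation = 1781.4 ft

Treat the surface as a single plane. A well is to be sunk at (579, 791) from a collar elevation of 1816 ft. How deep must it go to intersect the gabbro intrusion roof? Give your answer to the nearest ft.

Two edge vectors: Pit 7→Pit 8 = (155, -130, 19.6), Pit 7→Pit 9 = (-399, 243, -35.2).
Normal n = (Pit 7→Pit 8) × (Pit 7→Pit 9) = (-186.8, -2364.4, -14205).
So ∂z/∂E = −n_x/n_z = −0.01315 and ∂z/∂N = −n_y/n_z = −0.16645.
Intercept c from Pit 7: 1816.6 + 7.54 + 112.35 = 1936.49.
At (579, 791): z_contact = −7.6 − 131.7 + 1936.49 = 1797.2 ft.
Depth below ground = 1816 − 1797.2 = 19 ft.

19 ft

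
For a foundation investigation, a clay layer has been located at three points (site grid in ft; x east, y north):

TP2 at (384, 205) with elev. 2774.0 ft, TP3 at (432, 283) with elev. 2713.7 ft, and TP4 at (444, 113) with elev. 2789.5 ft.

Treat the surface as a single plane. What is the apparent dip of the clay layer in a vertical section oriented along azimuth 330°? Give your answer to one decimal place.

Let the plane be z = a·x + b·y + c.
TP3−TP2: 48a + 78b = −60.3;  TP4−TP2: 60a − 92b = 15.5.
Solving gives a = −0.47698, b = −0.47955.
Unit vector along 330° is (sin 330°, cos 330°) = (-0.5000, 0.8660).
Slope in that direction = a·(-0.5000) + b·(0.8660) = −0.17681.
Apparent dip = arctan|0.17681| = 10.0° (true dip is 34.1°, so apparent ≤ true as expected).

10.0°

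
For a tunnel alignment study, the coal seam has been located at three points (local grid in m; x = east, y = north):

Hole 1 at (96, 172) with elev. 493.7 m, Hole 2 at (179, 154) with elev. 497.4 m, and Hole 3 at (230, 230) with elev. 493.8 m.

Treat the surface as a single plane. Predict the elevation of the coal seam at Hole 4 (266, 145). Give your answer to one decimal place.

500.6 m

Two edge vectors: Hole 1→Hole 2 = (83, -18, 3.7), Hole 1→Hole 3 = (134, 58, 0.1).
Normal n = (Hole 1→Hole 2) × (Hole 1→Hole 3) = (-216.4, 487.5, 7226).
So ∂z/∂x = −n_x/n_z = 0.02995 and ∂z/∂y = −n_y/n_z = −0.06746.
Intercept c from Hole 1: 493.7 − 2.87 + 11.60 = 502.43.
At (266, 145): z = 8.0 − 9.8 + 502.43 = 500.6 m.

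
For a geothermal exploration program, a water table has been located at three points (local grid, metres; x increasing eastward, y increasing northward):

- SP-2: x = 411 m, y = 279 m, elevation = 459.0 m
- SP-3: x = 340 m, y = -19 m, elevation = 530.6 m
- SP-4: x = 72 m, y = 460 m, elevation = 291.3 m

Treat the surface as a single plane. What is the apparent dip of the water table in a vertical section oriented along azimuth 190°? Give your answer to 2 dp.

14.38°

Two edge vectors: SP-2→SP-3 = (-71, -298, 71.6), SP-2→SP-4 = (-339, 181, -167.7).
Normal n = (SP-2→SP-3) × (SP-2→SP-4) = (37015, -36179.1, -113873).
So ∂z/∂x = −n_x/n_z = 0.32506 and ∂z/∂y = −n_y/n_z = −0.31771.
Unit vector along 190° is (sin 190°, cos 190°) = (-0.1736, -0.9848).
Slope in that direction = a·(-0.1736) + b·(-0.9848) = 0.25644.
Apparent dip = arctan|0.25644| = 14.38° (true dip is 24.4°, so apparent ≤ true as expected).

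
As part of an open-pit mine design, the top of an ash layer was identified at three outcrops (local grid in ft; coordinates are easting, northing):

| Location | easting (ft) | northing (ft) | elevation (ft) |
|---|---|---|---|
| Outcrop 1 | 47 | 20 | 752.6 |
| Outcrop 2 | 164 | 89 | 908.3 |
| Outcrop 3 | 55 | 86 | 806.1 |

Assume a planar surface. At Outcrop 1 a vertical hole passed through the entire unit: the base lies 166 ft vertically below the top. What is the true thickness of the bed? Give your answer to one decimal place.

108.7 ft

Two edge vectors: Outcrop 1→Outcrop 2 = (117, 69, 155.7), Outcrop 1→Outcrop 3 = (8, 66, 53.5).
Normal n = (Outcrop 1→Outcrop 2) × (Outcrop 1→Outcrop 3) = (-6584.7, -5013.9, 7170).
So ∂z/∂easting = −n_x/n_z = 0.91837 and ∂z/∂northing = −n_y/n_z = 0.69929.
|∇z| = √(a²+b²) = 1.15430, so dip δ = arctan(1.15430) = 49.10°.
True thickness = vertical thickness × cos δ = 166 × cos 49.10° = 108.7 ft.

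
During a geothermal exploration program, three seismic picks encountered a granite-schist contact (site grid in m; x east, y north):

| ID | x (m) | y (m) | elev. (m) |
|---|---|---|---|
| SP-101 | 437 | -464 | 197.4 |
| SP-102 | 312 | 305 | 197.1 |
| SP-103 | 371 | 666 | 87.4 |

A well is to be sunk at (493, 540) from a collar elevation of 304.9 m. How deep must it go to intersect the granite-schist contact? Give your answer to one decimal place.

312.0 m

Two edge vectors: SP-101→SP-102 = (-125, 769, -0.3), SP-101→SP-103 = (-66, 1130, -110).
Normal n = (SP-101→SP-102) × (SP-101→SP-103) = (-84251, -13730.2, -90496).
So ∂z/∂x = −n_x/n_z = −0.93099 and ∂z/∂y = −n_y/n_z = −0.15172.
Intercept c from SP-101: 197.4 + 406.84 − 70.40 = 533.84.
At (493, 540): z_contact = −458.98 − 81.93 + 533.84 = -7.06 m.
Depth below ground = 304.9 − (-7.06) = 312.0 m.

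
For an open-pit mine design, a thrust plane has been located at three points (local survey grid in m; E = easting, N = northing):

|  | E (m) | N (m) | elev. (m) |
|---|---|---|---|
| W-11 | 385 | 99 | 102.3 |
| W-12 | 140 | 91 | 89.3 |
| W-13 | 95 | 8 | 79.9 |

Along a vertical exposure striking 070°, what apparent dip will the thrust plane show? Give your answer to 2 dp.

4.38°

Let the plane be z = a·E + b·N + c.
W-12−W-11: −245a − 8b = −13;  W-13−W-11: −290a − 91b = −22.4.
Solving gives a = 0.05025, b = 0.08601.
Unit vector along 070° is (sin 70°, cos 70°) = (0.9397, 0.3420).
Slope in that direction = a·(0.9397) + b·(0.3420) = 0.07664.
Apparent dip = arctan|0.07664| = 4.38° (true dip is 5.7°, so apparent ≤ true as expected).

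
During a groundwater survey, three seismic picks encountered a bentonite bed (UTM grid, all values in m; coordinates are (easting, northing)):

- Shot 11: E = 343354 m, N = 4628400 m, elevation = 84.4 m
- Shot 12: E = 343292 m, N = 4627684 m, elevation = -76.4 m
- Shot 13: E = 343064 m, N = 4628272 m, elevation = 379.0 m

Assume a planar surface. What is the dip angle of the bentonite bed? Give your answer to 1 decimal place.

50.3°

Two edge vectors: Shot 11→Shot 12 = (-62, -716, -160.8), Shot 11→Shot 13 = (-290, -128, 294.6).
Normal n = (Shot 11→Shot 12) × (Shot 11→Shot 13) = (-231516, 64897.2, -199704).
So ∂z/∂E = −n_x/n_z = −1.15930 and ∂z/∂N = −n_y/n_z = 0.32497.
Gradient magnitude |∇z| = √(a² + b²) = √(1.34397 + 0.10560) = 1.20398.
True dip = arctan(1.20398) = 50.3°, dipping toward ESE (azimuth ≈ 106°).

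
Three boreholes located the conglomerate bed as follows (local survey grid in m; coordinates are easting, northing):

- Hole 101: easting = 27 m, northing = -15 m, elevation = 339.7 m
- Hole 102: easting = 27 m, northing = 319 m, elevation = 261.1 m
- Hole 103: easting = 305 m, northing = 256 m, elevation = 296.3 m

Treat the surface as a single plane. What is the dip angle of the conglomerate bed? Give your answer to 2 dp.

13.85°

Two edge vectors: Hole 101→Hole 102 = (0, 334, -78.6), Hole 101→Hole 103 = (278, 271, -43.4).
Normal n = (Hole 101→Hole 102) × (Hole 101→Hole 103) = (6805, -21850.8, -92852).
So ∂z/∂easting = −n_x/n_z = 0.07329 and ∂z/∂northing = −n_y/n_z = −0.23533.
Gradient magnitude |∇z| = √(a² + b²) = √(0.00537 + 0.05538) = 0.24648.
True dip = arctan(0.24648) = 13.85°, dipping toward NNW (azimuth ≈ 343°).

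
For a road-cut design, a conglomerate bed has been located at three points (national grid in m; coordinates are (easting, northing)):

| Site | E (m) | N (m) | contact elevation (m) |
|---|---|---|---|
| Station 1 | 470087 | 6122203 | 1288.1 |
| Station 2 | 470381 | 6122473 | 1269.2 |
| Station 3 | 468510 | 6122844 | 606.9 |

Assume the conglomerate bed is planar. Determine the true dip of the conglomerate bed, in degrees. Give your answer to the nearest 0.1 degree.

Let the plane be z = a·E + b·N + c.
Station 2−Station 1: 294a + 270b = −18.9;  Station 3−Station 1: −1577a + 641b = −681.2.
Solving gives a = 0.27971, b = −0.37457.
Gradient magnitude |∇z| = √(a² + b²) = √(0.07824 + 0.14030) = 0.46748.
True dip = arctan(0.46748) = 25.1°, dipping toward NW (azimuth ≈ 323°).

25.1°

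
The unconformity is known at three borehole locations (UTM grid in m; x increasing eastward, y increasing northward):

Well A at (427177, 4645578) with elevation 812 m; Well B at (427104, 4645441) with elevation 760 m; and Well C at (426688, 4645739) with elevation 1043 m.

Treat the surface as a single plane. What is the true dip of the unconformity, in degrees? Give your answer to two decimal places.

31.51°

Two edge vectors: Well A→Well B = (-73, -137, -52), Well A→Well C = (-489, 161, 231).
Normal n = (Well A→Well B) × (Well A→Well C) = (-23275, 42291, -78746).
So ∂z/∂x = −n_x/n_z = −0.29557 and ∂z/∂y = −n_y/n_z = 0.53706.
Gradient magnitude |∇z| = √(a² + b²) = √(0.08736 + 0.28843) = 0.61302.
True dip = arctan(0.61302) = 31.51°, dipping toward SSE (azimuth ≈ 151°).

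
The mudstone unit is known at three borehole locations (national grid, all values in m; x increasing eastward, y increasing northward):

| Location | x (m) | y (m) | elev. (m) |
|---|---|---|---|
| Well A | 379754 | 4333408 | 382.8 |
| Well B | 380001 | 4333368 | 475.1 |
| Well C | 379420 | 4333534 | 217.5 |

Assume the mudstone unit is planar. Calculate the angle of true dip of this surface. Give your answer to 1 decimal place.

32.2°

Two edge vectors: Well A→Well B = (247, -40, 92.3), Well A→Well C = (-334, 126, -165.3).
Normal n = (Well A→Well B) × (Well A→Well C) = (-5017.8, 10000.9, 17762).
So ∂z/∂x = −n_x/n_z = 0.28250 and ∂z/∂y = −n_y/n_z = −0.56305.
Gradient magnitude |∇z| = √(a² + b²) = √(0.07981 + 0.31703) = 0.62995.
True dip = arctan(0.62995) = 32.2°, dipping toward NNW (azimuth ≈ 333°).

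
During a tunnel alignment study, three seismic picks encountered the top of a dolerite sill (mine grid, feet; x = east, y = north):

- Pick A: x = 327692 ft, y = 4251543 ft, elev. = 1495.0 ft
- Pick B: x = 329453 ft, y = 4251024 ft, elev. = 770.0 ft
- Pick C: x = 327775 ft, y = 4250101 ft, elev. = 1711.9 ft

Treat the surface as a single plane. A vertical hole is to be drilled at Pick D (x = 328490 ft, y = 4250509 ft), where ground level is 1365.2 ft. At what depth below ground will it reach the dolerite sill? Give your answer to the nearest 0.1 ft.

57.3 ft

Two edge vectors: Pick A→Pick B = (1761, -519, -725), Pick A→Pick C = (83, -1442, 216.9).
Normal n = (Pick A→Pick B) × (Pick A→Pick C) = (-1158021.1, -442135.9, -2496285).
So ∂z/∂x = −n_x/n_z = −0.463897792 and ∂z/∂y = −n_y/n_z = −0.177117557.
Intercept c from Pick A: 1495 + 152015.60 + 753022.91 = 906533.50.
At (328490, 4250509): z_contact = −152385.79 − 752839.77 + 906533.50 = 1307.95 ft.
Depth below ground = 1365.2 − 1307.95 = 57.3 ft.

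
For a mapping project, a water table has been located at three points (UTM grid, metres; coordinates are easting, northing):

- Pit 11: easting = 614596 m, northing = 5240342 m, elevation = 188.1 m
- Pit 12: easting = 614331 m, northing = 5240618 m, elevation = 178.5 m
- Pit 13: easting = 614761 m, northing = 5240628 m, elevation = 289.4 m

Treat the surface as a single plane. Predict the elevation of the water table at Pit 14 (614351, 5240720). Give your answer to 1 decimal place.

Two edge vectors: Pit 11→Pit 12 = (-265, 276, -9.6), Pit 11→Pit 13 = (165, 286, 101.3).
Normal n = (Pit 11→Pit 12) × (Pit 11→Pit 13) = (30704.4, 25260.5, -121330).
So ∂z/∂easting = −n_x/n_z = 0.253065194 and ∂z/∂northing = −n_y/n_z = 0.208196654.
Intercept c from Pit 11: 188.1 − 155532.86 − 1091021.67 = −1246366.42.
At (614351, 5240720): z = 155470.9 + 1091100.4 − 1246366.42 = 204.8 m.

204.8 m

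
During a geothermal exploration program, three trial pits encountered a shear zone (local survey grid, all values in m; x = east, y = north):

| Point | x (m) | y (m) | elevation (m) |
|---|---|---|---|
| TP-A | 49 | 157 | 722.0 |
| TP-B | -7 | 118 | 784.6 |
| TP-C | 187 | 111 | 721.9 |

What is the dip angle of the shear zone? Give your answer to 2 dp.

48.84°

Two edge vectors: TP-A→TP-B = (-56, -39, 62.6), TP-A→TP-C = (138, -46, -0.1).
Normal n = (TP-A→TP-B) × (TP-A→TP-C) = (2883.5, 8633.2, 7958).
So ∂z/∂x = −n_x/n_z = −0.36234 and ∂z/∂y = −n_y/n_z = −1.08485.
Gradient magnitude |∇z| = √(a² + b²) = √(0.13129 + 1.17689) = 1.14376.
True dip = arctan(1.14376) = 48.84°, dipping toward NNE (azimuth ≈ 018°).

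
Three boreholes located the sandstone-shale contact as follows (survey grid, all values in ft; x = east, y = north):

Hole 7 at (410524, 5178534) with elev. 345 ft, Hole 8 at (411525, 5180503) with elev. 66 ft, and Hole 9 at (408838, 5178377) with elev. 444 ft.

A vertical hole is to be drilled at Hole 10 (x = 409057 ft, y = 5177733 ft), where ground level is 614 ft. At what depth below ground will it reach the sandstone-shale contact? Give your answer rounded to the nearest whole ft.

Two edge vectors: Hole 7→Hole 8 = (1001, 1969, -279), Hole 7→Hole 9 = (-1686, -157, 99).
Normal n = (Hole 7→Hole 8) × (Hole 7→Hole 9) = (151128, 371295, 3162577).
So ∂z/∂x = −n_x/n_z = −0.04778635 and ∂z/∂y = −n_y/n_z = −0.11740268.
Intercept c from Hole 7: 345 + 19617.44 + 607973.74 = 627936.19.
At (409057, 5177733): z_contact = −19547.3 − 607879.7 + 627936.19 = 509.1 ft.
Depth below ground = 614 − 509.1 = 105 ft.

105 ft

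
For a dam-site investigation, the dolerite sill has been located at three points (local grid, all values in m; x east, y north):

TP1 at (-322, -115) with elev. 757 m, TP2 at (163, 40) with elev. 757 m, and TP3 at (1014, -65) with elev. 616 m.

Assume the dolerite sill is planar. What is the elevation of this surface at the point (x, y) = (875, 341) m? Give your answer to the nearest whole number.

784 m

Two edge vectors: TP1→TP2 = (485, 155, 0), TP1→TP3 = (1336, 50, -141).
Normal n = (TP1→TP2) × (TP1→TP3) = (-21855, 68385, -182830).
So ∂z/∂x = −n_x/n_z = −0.11954 and ∂z/∂y = −n_y/n_z = 0.37404.
Intercept c from TP1: 757 − 38.49 + 43.01 = 761.52.
At (875, 341): z = −104.6 + 127.5 + 761.52 = 784.5 m.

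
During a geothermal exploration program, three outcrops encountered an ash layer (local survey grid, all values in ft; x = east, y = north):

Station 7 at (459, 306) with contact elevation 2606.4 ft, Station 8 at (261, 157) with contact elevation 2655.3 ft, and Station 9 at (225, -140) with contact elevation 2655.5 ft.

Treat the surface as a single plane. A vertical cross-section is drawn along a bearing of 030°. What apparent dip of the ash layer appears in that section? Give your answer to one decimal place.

Two edge vectors: Station 7→Station 8 = (-198, -149, 48.9), Station 7→Station 9 = (-234, -446, 49.1).
Normal n = (Station 7→Station 8) × (Station 7→Station 9) = (14493.5, -1720.8, 53442).
So ∂z/∂x = −n_x/n_z = −0.27120 and ∂z/∂y = −n_y/n_z = 0.03220.
Unit vector along 030° is (sin 30°, cos 30°) = (0.5000, 0.8660).
Slope in that direction = a·(0.5000) + b·(0.8660) = −0.10771.
Apparent dip = arctan|0.10771| = 6.1° (true dip is 15.3°, so apparent ≤ true as expected).

6.1°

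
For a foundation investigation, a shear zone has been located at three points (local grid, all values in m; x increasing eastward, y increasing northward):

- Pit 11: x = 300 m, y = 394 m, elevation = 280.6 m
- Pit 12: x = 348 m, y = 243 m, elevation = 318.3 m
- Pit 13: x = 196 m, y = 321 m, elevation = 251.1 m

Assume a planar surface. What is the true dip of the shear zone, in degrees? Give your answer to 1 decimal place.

21.7°

Two edge vectors: Pit 11→Pit 12 = (48, -151, 37.7), Pit 11→Pit 13 = (-104, -73, -29.5).
Normal n = (Pit 11→Pit 12) × (Pit 11→Pit 13) = (7206.6, -2504.8, -19208).
So ∂z/∂x = −n_x/n_z = 0.37519 and ∂z/∂y = −n_y/n_z = −0.13040.
Gradient magnitude |∇z| = √(a² + b²) = √(0.14077 + 0.01701) = 0.39720.
True dip = arctan(0.39720) = 21.7°, dipping toward WNW (azimuth ≈ 289°).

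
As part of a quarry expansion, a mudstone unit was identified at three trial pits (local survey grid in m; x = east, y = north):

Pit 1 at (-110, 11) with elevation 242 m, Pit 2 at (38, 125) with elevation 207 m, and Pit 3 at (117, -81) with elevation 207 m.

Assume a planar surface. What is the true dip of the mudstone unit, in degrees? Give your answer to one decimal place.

11.1°

Two edge vectors: Pit 1→Pit 2 = (148, 114, -35), Pit 1→Pit 3 = (227, -92, -35).
Normal n = (Pit 1→Pit 2) × (Pit 1→Pit 3) = (-7210, -2765, -39494).
So ∂z/∂x = −n_x/n_z = −0.18256 and ∂z/∂y = −n_y/n_z = −0.07001.
Gradient magnitude |∇z| = √(a² + b²) = √(0.03333 + 0.00490) = 0.19552.
True dip = arctan(0.19552) = 11.1°, dipping toward ENE (azimuth ≈ 069°).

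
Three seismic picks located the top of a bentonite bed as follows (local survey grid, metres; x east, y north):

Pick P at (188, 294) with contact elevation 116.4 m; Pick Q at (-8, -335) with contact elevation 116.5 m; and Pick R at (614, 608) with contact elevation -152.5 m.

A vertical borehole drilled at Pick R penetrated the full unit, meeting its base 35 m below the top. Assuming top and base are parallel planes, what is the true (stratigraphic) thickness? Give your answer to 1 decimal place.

26.6 m

Two edge vectors: Pick P→Pick Q = (-196, -629, 0.1), Pick P→Pick R = (426, 314, -268.9).
Normal n = (Pick P→Pick Q) × (Pick P→Pick R) = (169106.7, -52661.8, 206410).
So ∂z/∂x = −n_x/n_z = −0.81928 and ∂z/∂y = −n_y/n_z = 0.25513.
|∇z| = √(a²+b²) = 0.85808, so dip δ = arctan(0.85808) = 40.63°.
True thickness = vertical thickness × cos δ = 35 × cos 40.63° = 26.6 m.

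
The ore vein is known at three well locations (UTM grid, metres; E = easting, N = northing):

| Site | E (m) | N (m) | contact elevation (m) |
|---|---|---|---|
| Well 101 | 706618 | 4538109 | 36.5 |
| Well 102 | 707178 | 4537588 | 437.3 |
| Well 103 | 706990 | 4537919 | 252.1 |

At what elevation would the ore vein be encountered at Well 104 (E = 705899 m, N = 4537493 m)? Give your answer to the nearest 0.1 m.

Two edge vectors: Well 101→Well 102 = (560, -521, 400.8), Well 101→Well 103 = (372, -190, 215.6).
Normal n = (Well 101→Well 102) × (Well 101→Well 103) = (-36175.6, 28361.6, 87412).
So ∂z/∂E = −n_x/n_z = 0.413851645 and ∂z/∂N = −n_y/n_z = −0.324458884.
Intercept c from Well 101: 36.5 − 292435.02 + 1472429.78 = 1180031.26.
At (705899, 4537493): z = 292137.5 − 1472229.9 + 1180031.26 = -61.2 m.

-61.2 m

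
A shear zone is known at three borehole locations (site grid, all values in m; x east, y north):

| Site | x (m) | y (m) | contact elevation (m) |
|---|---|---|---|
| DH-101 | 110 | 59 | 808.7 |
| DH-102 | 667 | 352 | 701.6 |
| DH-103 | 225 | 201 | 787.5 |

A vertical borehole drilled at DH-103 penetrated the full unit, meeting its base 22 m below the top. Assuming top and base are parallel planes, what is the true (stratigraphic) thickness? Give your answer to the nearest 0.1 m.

Let the plane be z = a·x + b·y + c.
DH-102−DH-101: 557a + 293b = −107.1;  DH-103−DH-101: 115a + 142b = −21.2.
Solving gives a = −0.19817, b = 0.01119.
|∇z| = √(a²+b²) = 0.19848, so dip δ = arctan(0.19848) = 11.23°.
True thickness = vertical thickness × cos δ = 22 × cos 11.23° = 21.6 m.

21.6 m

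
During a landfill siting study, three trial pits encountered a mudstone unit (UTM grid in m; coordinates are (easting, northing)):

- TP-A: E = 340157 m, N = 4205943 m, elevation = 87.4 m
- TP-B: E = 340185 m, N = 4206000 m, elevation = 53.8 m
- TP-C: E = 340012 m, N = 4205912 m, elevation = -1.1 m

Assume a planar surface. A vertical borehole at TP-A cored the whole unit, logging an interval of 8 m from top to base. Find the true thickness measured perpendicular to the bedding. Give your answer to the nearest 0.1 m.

4.9 m

Let the plane be z = a·E + b·N + c.
TP-B−TP-A: 28a + 57b = −33.6;  TP-C−TP-A: −145a − 31b = −88.5.
Solving gives a = 0.82278, b = −0.99365.
|∇z| = √(a²+b²) = 1.29008, so dip δ = arctan(1.29008) = 52.22°.
True thickness = vertical thickness × cos δ = 8 × cos 52.22° = 4.9 m.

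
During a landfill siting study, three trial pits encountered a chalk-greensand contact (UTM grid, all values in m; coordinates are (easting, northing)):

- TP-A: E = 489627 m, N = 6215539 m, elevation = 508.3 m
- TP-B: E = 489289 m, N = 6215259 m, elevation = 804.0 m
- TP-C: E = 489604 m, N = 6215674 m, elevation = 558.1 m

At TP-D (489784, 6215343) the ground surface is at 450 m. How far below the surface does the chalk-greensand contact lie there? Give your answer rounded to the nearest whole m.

142 m

Let the plane be z = a·E + b·N + c.
TP-B−TP-A: −338a − 280b = 295.7;  TP-C−TP-A: −23a + 135b = 49.8.
Solving gives a = −1.03444402, b = 0.19265028.
Then c = 508.3 − a·489627 − b·6215539 = −690425.30.
At (489784, 6215343): z_contact = −506654.1 + 1197387.6 − 690425.30 = 308.1 m.
Depth below ground = 450 − 308.1 = 142 m.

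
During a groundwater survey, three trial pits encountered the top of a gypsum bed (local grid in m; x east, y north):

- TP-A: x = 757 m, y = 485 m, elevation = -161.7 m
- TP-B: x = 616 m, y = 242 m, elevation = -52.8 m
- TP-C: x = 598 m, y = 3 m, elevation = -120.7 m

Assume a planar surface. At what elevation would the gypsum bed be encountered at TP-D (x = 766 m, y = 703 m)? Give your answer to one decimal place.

Let the plane be z = a·x + b·y + c.
TP-B−TP-A: −141a − 243b = 108.9;  TP-C−TP-A: −159a − 482b = 41.
Solving gives a = −1.45019, b = 0.39332.
Then c = -161.7 − a·757 − b·485 = 745.33.
At (766, 703): z = −1110.8 + 276.5 + 745.33 = -89.0 m.

-89.0 m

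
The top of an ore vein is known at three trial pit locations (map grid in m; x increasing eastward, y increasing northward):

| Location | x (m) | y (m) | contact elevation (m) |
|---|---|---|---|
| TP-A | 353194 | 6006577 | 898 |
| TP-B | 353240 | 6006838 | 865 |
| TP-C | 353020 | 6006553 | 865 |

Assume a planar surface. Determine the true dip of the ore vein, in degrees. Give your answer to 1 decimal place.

15.0°

Two edge vectors: TP-A→TP-B = (46, 261, -33), TP-A→TP-C = (-174, -24, -33).
Normal n = (TP-A→TP-B) × (TP-A→TP-C) = (-9405, 7260, 44310).
So ∂z/∂x = −n_x/n_z = 0.21225 and ∂z/∂y = −n_y/n_z = −0.16385.
Gradient magnitude |∇z| = √(a² + b²) = √(0.04505 + 0.02685) = 0.26814.
True dip = arctan(0.26814) = 15.0°, dipping toward NW (azimuth ≈ 308°).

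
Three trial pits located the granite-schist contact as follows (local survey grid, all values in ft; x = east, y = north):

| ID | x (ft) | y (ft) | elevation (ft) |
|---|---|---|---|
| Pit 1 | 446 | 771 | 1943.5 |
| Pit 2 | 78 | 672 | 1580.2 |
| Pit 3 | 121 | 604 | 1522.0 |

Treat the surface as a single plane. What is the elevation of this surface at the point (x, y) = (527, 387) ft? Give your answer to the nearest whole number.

1510 ft

Two edge vectors: Pit 1→Pit 2 = (-368, -99, -363.3), Pit 1→Pit 3 = (-325, -167, -421.5).
Normal n = (Pit 1→Pit 2) × (Pit 1→Pit 3) = (-18942.6, -37039.5, 29281).
So ∂z/∂x = −n_x/n_z = 0.64692 and ∂z/∂y = −n_y/n_z = 1.26497.
Intercept c from Pit 1: 1943.5 − 288.53 − 975.29 = 679.68.
At (527, 387): z = 340.9 + 489.5 + 679.68 = 1510.2 ft.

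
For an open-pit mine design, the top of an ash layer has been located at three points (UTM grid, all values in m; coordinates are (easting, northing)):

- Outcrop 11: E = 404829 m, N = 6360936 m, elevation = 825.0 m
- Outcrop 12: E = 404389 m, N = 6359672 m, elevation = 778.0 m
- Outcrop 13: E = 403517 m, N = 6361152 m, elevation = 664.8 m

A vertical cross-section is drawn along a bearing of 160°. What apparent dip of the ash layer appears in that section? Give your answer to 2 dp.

Two edge vectors: Outcrop 11→Outcrop 12 = (-440, -1264, -47), Outcrop 11→Outcrop 13 = (-1312, 216, -160.2).
Normal n = (Outcrop 11→Outcrop 12) × (Outcrop 11→Outcrop 13) = (212644.8, -8824, -1753408).
So ∂z/∂E = −n_x/n_z = 0.12128 and ∂z/∂N = −n_y/n_z = −0.00503.
Unit vector along 160° is (sin 160°, cos 160°) = (0.3420, -0.9397).
Slope in that direction = a·(0.3420) + b·(-0.9397) = 0.04621.
Apparent dip = arctan|0.04621| = 2.65° (true dip is 6.9°, so apparent ≤ true as expected).

2.65°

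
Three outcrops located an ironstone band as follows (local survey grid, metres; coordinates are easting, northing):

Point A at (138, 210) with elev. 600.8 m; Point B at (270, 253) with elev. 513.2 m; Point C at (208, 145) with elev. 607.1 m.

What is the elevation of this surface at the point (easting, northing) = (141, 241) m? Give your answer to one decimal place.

580.8 m

Let the plane be z = a·easting + b·northing + c.
Point B−Point A: 132a + 43b = −87.6;  Point C−Point A: 70a − 65b = 6.3.
Solving gives a = −0.46791, b = −0.60083.
Then c = 600.8 − a·138 − b·210 = 791.55.
At (141, 241): z = −66.0 − 144.8 + 791.55 = 580.8 m.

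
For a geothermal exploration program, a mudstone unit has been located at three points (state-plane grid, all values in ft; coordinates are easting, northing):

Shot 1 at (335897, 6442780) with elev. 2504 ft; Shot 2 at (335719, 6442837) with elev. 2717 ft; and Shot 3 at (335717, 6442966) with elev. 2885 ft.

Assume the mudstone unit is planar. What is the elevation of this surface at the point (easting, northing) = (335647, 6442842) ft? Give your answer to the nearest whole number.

2780 ft

Two edge vectors: Shot 1→Shot 2 = (-178, 57, 213), Shot 1→Shot 3 = (-180, 186, 381).
Normal n = (Shot 1→Shot 2) × (Shot 1→Shot 3) = (-17901, 29478, -22848).
So ∂z/∂easting = −n_x/n_z = −0.78348214 and ∂z/∂northing = −n_y/n_z = 1.29017857.
Intercept c from Shot 1: 2504 + 263169.30 − 8312336.70 = −8046663.40.
At (335647, 6442842): z = −262973.4 + 8312416.7 − 8046663.40 = 2779.9 ft.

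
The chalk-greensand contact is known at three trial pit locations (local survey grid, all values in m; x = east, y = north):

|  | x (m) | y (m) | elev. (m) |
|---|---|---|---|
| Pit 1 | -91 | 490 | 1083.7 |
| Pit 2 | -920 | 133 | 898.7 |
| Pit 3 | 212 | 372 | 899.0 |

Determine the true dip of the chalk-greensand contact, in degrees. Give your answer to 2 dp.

46.06°

Let the plane be z = a·x + b·y + c.
Pit 2−Pit 1: −829a − 357b = −185;  Pit 3−Pit 1: 303a − 118b = −184.7.
Solving gives a = −0.21412, b = 1.01543.
Gradient magnitude |∇z| = √(a² + b²) = √(0.04585 + 1.03110) = 1.03776.
True dip = arctan(1.03776) = 46.06°, dipping toward SSE (azimuth ≈ 168°).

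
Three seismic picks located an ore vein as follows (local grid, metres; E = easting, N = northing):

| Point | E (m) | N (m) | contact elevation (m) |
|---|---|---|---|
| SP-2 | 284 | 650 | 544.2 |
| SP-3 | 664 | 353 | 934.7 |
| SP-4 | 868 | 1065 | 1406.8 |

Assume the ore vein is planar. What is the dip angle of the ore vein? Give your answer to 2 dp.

Let the plane be z = a·E + b·N + c.
SP-3−SP-2: 380a − 297b = 390.5;  SP-4−SP-2: 584a + 415b = 862.6.
Solving gives a = 1.26303, b = 0.30118.
Gradient magnitude |∇z| = √(a² + b²) = √(1.59524 + 0.09071) = 1.29844.
True dip = arctan(1.29844) = 52.40°, dipping toward WSW (azimuth ≈ 257°).

52.40°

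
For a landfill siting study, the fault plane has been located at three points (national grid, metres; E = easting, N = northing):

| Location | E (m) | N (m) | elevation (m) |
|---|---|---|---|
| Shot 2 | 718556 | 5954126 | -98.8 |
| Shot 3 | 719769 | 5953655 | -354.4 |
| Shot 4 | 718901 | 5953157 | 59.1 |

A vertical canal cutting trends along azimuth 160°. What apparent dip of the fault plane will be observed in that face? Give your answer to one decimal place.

8.6°

Let the plane be z = a·E + b·N + c.
Shot 3−Shot 2: 1213a − 471b = −255.6;  Shot 4−Shot 2: 345a − 969b = 157.9.
Solving gives a = −0.31795, b = −0.27615.
Unit vector along 160° is (sin 160°, cos 160°) = (0.3420, -0.9397).
Slope in that direction = a·(0.3420) + b·(-0.9397) = 0.15075.
Apparent dip = arctan|0.15075| = 8.6° (true dip is 22.8°, so apparent ≤ true as expected).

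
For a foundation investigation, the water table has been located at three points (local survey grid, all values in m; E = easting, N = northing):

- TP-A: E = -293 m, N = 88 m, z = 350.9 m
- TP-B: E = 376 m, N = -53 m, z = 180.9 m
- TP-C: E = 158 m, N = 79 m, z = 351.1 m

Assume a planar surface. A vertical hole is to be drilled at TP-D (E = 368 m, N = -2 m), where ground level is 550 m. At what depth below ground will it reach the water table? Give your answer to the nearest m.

Let the plane be z = a·E + b·N + c.
TP-B−TP-A: 669a − 141b = −170;  TP-C−TP-A: 451a − 9b = 0.2.
Solving gives a = 0.02707, b = 1.33409.
Then c = 350.9 − a·-293 − b·88 = 241.43.
At (368, -2): z_contact = 10.0 − 2.7 + 241.43 = 248.7 m.
Depth below ground = 550 − 248.7 = 301 m.

301 m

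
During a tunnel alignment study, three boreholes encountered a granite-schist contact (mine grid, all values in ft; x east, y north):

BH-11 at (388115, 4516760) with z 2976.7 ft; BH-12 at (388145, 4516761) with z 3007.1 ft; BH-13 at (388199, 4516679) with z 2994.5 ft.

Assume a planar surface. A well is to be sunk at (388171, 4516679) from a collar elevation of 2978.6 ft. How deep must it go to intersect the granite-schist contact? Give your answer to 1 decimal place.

Two edge vectors: BH-11→BH-12 = (30, 1, 30.4), BH-11→BH-13 = (84, -81, 17.8).
Normal n = (BH-11→BH-12) × (BH-11→BH-13) = (2480.2, 2019.6, -2514).
So ∂z/∂x = −n_x/n_z = 0.986555290 and ∂z/∂y = −n_y/n_z = 0.803341289.
Intercept c from BH-11: 2976.7 − 382896.91 − 3628499.80 = −4008420.01.
At (388171, 4516679): z_contact = 382952.15 + 3628434.73 − 4008420.01 = 2966.88 ft.
Depth below ground = 2978.6 − 2966.88 = 11.7 ft.

11.7 ft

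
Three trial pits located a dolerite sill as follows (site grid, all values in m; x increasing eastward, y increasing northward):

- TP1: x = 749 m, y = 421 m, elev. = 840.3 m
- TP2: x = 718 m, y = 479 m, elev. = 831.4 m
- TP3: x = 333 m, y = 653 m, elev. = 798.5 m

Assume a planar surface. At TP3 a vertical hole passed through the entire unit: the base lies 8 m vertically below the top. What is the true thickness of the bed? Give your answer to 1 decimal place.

7.9 m

Let the plane be z = a·x + b·y + c.
TP2−TP1: −31a + 58b = −8.9;  TP3−TP1: −416a + 232b = −41.8.
Solving gives a = 0.02123, b = −0.14210.
|∇z| = √(a²+b²) = 0.14368, so dip δ = arctan(0.14368) = 8.18°.
True thickness = vertical thickness × cos δ = 8 × cos 8.18° = 7.9 m.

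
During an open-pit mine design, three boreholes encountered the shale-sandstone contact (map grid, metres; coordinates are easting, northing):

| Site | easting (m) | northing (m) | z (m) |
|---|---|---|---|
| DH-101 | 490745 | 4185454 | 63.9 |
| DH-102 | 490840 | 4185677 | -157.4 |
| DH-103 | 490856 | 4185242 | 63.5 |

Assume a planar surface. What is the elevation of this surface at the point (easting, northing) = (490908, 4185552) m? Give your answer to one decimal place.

-160.3 m

Two edge vectors: DH-101→DH-102 = (95, 223, -221.3), DH-101→DH-103 = (111, -212, -0.4).
Normal n = (DH-101→DH-102) × (DH-101→DH-103) = (-47004.8, -24526.3, -44893).
So ∂z/∂easting = −n_x/n_z = −1.047040741 and ∂z/∂northing = −n_y/n_z = −0.546327935.
Intercept c from DH-101: 63.9 + 513830.01 + 2286630.44 = 2800524.35.
At (490908, 4185552): z = −514000.7 − 2286684.0 + 2800524.35 = -160.3 m.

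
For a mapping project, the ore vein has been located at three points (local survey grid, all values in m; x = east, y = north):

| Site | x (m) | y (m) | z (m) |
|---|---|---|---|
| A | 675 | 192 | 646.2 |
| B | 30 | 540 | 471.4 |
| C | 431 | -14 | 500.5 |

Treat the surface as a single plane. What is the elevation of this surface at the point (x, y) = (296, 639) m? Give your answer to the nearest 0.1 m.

600.6 m

Two edge vectors: A→B = (-645, 348, -174.8), A→C = (-244, -206, -145.7).
Normal n = (A→B) × (A→C) = (-86712.4, -51325.3, 217782).
So ∂z/∂x = −n_x/n_z = 0.39816 and ∂z/∂y = −n_y/n_z = 0.23567.
Intercept c from A: 646.2 − 268.76 − 45.25 = 332.19.
At (296, 639): z = 117.9 + 150.6 + 332.19 = 600.6 m.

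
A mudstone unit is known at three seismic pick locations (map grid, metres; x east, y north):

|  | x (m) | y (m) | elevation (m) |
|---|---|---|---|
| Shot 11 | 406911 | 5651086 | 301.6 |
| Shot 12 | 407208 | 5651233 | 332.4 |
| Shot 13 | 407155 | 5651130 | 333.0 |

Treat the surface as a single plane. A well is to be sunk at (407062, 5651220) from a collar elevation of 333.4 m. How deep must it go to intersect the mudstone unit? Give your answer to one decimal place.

Two edge vectors: Shot 11→Shot 12 = (297, 147, 30.8), Shot 11→Shot 13 = (244, 44, 31.4).
Normal n = (Shot 11→Shot 12) × (Shot 11→Shot 13) = (3260.6, -1810.6, -22800).
So ∂z/∂x = −n_x/n_z = 0.143008772 and ∂z/∂y = −n_y/n_z = −0.079412281.
Intercept c from Shot 11: 301.6 − 58191.84 + 448765.63 = 390875.39.
At (407062, 5651220): z_contact = 58213.44 − 448776.27 + 390875.39 = 312.55 m.
Depth below ground = 333.4 − 312.55 = 20.8 m.

20.8 m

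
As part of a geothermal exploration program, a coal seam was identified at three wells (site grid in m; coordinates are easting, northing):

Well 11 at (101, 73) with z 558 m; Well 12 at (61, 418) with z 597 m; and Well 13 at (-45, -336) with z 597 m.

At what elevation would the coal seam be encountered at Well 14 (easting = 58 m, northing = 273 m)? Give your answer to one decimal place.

589.3 m

Two edge vectors: Well 11→Well 12 = (-40, 345, 39), Well 11→Well 13 = (-146, -409, 39).
Normal n = (Well 11→Well 12) × (Well 11→Well 13) = (29406, -4134, 66730).
So ∂z/∂easting = −n_x/n_z = −0.44067 and ∂z/∂northing = −n_y/n_z = 0.06195.
Intercept c from Well 11: 558 + 44.51 − 4.52 = 597.99.
At (58, 273): z = −25.6 + 16.9 + 597.99 = 589.3 m.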